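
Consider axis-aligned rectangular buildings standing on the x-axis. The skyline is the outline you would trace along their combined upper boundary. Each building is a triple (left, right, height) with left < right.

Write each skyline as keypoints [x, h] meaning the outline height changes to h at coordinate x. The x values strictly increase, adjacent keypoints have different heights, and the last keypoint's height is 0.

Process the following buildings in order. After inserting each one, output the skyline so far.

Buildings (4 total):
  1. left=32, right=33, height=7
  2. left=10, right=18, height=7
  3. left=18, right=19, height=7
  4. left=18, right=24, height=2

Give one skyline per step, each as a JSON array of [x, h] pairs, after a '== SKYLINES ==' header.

== SKYLINES ==
[[32,7],[33,0]]
[[10,7],[18,0],[32,7],[33,0]]
[[10,7],[19,0],[32,7],[33,0]]
[[10,7],[19,2],[24,0],[32,7],[33,0]]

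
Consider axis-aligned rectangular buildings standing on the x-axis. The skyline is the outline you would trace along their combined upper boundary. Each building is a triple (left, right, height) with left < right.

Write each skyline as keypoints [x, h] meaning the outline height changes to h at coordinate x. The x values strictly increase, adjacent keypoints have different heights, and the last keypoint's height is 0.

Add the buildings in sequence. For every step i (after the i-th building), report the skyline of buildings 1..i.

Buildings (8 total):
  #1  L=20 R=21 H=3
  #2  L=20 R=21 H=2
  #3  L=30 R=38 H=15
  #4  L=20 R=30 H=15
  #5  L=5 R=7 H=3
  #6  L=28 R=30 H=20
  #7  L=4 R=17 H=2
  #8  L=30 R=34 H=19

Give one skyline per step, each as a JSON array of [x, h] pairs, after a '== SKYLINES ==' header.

== SKYLINES ==
[[20,3],[21,0]]
[[20,3],[21,0]]
[[20,3],[21,0],[30,15],[38,0]]
[[20,15],[38,0]]
[[5,3],[7,0],[20,15],[38,0]]
[[5,3],[7,0],[20,15],[28,20],[30,15],[38,0]]
[[4,2],[5,3],[7,2],[17,0],[20,15],[28,20],[30,15],[38,0]]
[[4,2],[5,3],[7,2],[17,0],[20,15],[28,20],[30,19],[34,15],[38,0]]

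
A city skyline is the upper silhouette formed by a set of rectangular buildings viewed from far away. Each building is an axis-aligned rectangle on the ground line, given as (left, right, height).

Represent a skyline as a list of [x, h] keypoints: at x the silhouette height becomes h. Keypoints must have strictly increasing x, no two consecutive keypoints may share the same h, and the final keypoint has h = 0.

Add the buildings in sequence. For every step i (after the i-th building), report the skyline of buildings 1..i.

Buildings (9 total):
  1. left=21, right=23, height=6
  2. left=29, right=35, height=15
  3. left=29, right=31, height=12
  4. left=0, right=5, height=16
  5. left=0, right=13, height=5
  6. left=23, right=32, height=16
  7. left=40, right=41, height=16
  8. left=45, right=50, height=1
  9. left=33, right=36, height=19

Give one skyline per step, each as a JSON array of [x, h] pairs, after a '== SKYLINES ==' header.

== SKYLINES ==
[[21,6],[23,0]]
[[21,6],[23,0],[29,15],[35,0]]
[[21,6],[23,0],[29,15],[35,0]]
[[0,16],[5,0],[21,6],[23,0],[29,15],[35,0]]
[[0,16],[5,5],[13,0],[21,6],[23,0],[29,15],[35,0]]
[[0,16],[5,5],[13,0],[21,6],[23,16],[32,15],[35,0]]
[[0,16],[5,5],[13,0],[21,6],[23,16],[32,15],[35,0],[40,16],[41,0]]
[[0,16],[5,5],[13,0],[21,6],[23,16],[32,15],[35,0],[40,16],[41,0],[45,1],[50,0]]
[[0,16],[5,5],[13,0],[21,6],[23,16],[32,15],[33,19],[36,0],[40,16],[41,0],[45,1],[50,0]]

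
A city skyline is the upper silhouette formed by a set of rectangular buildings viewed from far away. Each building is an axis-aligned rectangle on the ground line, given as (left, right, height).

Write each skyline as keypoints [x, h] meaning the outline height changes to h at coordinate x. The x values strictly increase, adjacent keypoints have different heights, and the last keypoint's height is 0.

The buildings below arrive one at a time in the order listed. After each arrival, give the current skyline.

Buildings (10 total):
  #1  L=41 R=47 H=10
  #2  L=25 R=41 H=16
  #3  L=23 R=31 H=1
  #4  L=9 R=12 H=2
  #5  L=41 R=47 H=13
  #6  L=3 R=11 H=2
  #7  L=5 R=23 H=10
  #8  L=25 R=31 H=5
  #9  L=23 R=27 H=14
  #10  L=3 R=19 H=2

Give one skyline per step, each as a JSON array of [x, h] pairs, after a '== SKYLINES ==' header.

== SKYLINES ==
[[41,10],[47,0]]
[[25,16],[41,10],[47,0]]
[[23,1],[25,16],[41,10],[47,0]]
[[9,2],[12,0],[23,1],[25,16],[41,10],[47,0]]
[[9,2],[12,0],[23,1],[25,16],[41,13],[47,0]]
[[3,2],[12,0],[23,1],[25,16],[41,13],[47,0]]
[[3,2],[5,10],[23,1],[25,16],[41,13],[47,0]]
[[3,2],[5,10],[23,1],[25,16],[41,13],[47,0]]
[[3,2],[5,10],[23,14],[25,16],[41,13],[47,0]]
[[3,2],[5,10],[23,14],[25,16],[41,13],[47,0]]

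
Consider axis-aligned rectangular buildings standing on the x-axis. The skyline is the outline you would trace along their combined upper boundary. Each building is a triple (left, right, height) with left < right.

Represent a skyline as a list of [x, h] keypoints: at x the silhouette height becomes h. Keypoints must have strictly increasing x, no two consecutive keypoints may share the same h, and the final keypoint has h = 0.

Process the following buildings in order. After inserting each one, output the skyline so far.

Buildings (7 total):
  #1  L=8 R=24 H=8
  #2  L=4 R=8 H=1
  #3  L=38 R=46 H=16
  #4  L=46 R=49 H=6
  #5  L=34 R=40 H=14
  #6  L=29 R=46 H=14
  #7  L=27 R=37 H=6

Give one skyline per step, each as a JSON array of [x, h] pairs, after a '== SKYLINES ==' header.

== SKYLINES ==
[[8,8],[24,0]]
[[4,1],[8,8],[24,0]]
[[4,1],[8,8],[24,0],[38,16],[46,0]]
[[4,1],[8,8],[24,0],[38,16],[46,6],[49,0]]
[[4,1],[8,8],[24,0],[34,14],[38,16],[46,6],[49,0]]
[[4,1],[8,8],[24,0],[29,14],[38,16],[46,6],[49,0]]
[[4,1],[8,8],[24,0],[27,6],[29,14],[38,16],[46,6],[49,0]]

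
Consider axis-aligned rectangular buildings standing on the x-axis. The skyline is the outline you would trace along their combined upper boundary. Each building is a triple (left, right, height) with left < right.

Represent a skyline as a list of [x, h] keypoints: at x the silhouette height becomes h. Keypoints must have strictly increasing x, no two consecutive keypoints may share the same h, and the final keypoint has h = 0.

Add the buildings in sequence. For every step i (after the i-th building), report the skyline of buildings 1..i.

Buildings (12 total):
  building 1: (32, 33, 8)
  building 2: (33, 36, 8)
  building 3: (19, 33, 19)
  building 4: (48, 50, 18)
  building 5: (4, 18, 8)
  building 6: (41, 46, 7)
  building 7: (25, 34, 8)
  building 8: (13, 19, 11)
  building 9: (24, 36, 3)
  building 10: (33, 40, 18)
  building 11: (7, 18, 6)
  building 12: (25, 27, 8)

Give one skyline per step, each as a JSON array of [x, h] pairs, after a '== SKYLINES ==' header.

== SKYLINES ==
[[32,8],[33,0]]
[[32,8],[36,0]]
[[19,19],[33,8],[36,0]]
[[19,19],[33,8],[36,0],[48,18],[50,0]]
[[4,8],[18,0],[19,19],[33,8],[36,0],[48,18],[50,0]]
[[4,8],[18,0],[19,19],[33,8],[36,0],[41,7],[46,0],[48,18],[50,0]]
[[4,8],[18,0],[19,19],[33,8],[36,0],[41,7],[46,0],[48,18],[50,0]]
[[4,8],[13,11],[19,19],[33,8],[36,0],[41,7],[46,0],[48,18],[50,0]]
[[4,8],[13,11],[19,19],[33,8],[36,0],[41,7],[46,0],[48,18],[50,0]]
[[4,8],[13,11],[19,19],[33,18],[40,0],[41,7],[46,0],[48,18],[50,0]]
[[4,8],[13,11],[19,19],[33,18],[40,0],[41,7],[46,0],[48,18],[50,0]]
[[4,8],[13,11],[19,19],[33,18],[40,0],[41,7],[46,0],[48,18],[50,0]]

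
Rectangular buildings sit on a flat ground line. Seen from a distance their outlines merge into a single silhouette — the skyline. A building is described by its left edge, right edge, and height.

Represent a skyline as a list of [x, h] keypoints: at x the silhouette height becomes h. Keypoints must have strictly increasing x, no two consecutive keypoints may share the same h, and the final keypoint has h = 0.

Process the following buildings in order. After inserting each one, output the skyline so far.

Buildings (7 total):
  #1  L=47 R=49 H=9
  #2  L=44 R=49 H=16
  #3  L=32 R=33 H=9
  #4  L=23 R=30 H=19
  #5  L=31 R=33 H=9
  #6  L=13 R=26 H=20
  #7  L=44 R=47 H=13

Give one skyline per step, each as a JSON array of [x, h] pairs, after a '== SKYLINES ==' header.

== SKYLINES ==
[[47,9],[49,0]]
[[44,16],[49,0]]
[[32,9],[33,0],[44,16],[49,0]]
[[23,19],[30,0],[32,9],[33,0],[44,16],[49,0]]
[[23,19],[30,0],[31,9],[33,0],[44,16],[49,0]]
[[13,20],[26,19],[30,0],[31,9],[33,0],[44,16],[49,0]]
[[13,20],[26,19],[30,0],[31,9],[33,0],[44,16],[49,0]]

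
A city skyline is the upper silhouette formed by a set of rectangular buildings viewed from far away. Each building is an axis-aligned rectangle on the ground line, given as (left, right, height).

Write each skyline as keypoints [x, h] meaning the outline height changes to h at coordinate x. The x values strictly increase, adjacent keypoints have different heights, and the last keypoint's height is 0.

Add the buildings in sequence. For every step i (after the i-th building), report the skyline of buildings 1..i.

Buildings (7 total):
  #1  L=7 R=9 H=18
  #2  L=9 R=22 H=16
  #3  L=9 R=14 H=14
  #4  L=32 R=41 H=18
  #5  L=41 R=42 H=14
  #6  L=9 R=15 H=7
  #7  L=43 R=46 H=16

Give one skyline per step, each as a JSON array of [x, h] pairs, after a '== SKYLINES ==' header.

== SKYLINES ==
[[7,18],[9,0]]
[[7,18],[9,16],[22,0]]
[[7,18],[9,16],[22,0]]
[[7,18],[9,16],[22,0],[32,18],[41,0]]
[[7,18],[9,16],[22,0],[32,18],[41,14],[42,0]]
[[7,18],[9,16],[22,0],[32,18],[41,14],[42,0]]
[[7,18],[9,16],[22,0],[32,18],[41,14],[42,0],[43,16],[46,0]]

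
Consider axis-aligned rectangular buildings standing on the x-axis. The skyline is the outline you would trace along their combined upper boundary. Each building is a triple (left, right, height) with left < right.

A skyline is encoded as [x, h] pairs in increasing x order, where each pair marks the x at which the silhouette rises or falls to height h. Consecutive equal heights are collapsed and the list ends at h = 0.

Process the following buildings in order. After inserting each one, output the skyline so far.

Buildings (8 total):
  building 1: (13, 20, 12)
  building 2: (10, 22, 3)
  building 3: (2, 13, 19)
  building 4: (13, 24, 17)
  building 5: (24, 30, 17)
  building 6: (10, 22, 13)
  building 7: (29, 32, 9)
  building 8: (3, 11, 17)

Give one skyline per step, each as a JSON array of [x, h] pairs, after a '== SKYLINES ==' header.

== SKYLINES ==
[[13,12],[20,0]]
[[10,3],[13,12],[20,3],[22,0]]
[[2,19],[13,12],[20,3],[22,0]]
[[2,19],[13,17],[24,0]]
[[2,19],[13,17],[30,0]]
[[2,19],[13,17],[30,0]]
[[2,19],[13,17],[30,9],[32,0]]
[[2,19],[13,17],[30,9],[32,0]]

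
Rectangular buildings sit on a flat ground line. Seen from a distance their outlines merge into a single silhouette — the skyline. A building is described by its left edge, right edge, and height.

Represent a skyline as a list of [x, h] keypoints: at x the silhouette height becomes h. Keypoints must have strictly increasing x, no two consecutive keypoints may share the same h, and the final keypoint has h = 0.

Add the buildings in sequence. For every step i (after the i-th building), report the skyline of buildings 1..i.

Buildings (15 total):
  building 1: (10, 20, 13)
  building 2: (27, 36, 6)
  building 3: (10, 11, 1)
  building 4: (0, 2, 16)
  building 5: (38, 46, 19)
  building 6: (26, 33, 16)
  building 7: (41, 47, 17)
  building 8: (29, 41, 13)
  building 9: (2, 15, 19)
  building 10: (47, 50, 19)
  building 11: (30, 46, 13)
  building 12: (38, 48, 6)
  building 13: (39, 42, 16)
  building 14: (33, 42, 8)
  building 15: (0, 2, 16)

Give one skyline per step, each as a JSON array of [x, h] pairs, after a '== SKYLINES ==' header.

== SKYLINES ==
[[10,13],[20,0]]
[[10,13],[20,0],[27,6],[36,0]]
[[10,13],[20,0],[27,6],[36,0]]
[[0,16],[2,0],[10,13],[20,0],[27,6],[36,0]]
[[0,16],[2,0],[10,13],[20,0],[27,6],[36,0],[38,19],[46,0]]
[[0,16],[2,0],[10,13],[20,0],[26,16],[33,6],[36,0],[38,19],[46,0]]
[[0,16],[2,0],[10,13],[20,0],[26,16],[33,6],[36,0],[38,19],[46,17],[47,0]]
[[0,16],[2,0],[10,13],[20,0],[26,16],[33,13],[38,19],[46,17],[47,0]]
[[0,16],[2,19],[15,13],[20,0],[26,16],[33,13],[38,19],[46,17],[47,0]]
[[0,16],[2,19],[15,13],[20,0],[26,16],[33,13],[38,19],[46,17],[47,19],[50,0]]
[[0,16],[2,19],[15,13],[20,0],[26,16],[33,13],[38,19],[46,17],[47,19],[50,0]]
[[0,16],[2,19],[15,13],[20,0],[26,16],[33,13],[38,19],[46,17],[47,19],[50,0]]
[[0,16],[2,19],[15,13],[20,0],[26,16],[33,13],[38,19],[46,17],[47,19],[50,0]]
[[0,16],[2,19],[15,13],[20,0],[26,16],[33,13],[38,19],[46,17],[47,19],[50,0]]
[[0,16],[2,19],[15,13],[20,0],[26,16],[33,13],[38,19],[46,17],[47,19],[50,0]]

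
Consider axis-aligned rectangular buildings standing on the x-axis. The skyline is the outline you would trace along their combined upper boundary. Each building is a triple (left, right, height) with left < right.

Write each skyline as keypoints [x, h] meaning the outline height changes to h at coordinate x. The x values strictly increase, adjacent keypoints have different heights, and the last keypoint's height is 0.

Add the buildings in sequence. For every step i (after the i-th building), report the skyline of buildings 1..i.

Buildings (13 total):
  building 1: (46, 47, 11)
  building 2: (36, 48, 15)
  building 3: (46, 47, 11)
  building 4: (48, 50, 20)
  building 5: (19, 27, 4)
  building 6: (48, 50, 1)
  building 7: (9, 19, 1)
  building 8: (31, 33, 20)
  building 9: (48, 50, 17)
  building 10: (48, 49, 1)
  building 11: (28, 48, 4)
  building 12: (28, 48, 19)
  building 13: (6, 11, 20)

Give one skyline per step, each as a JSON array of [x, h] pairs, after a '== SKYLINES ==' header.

== SKYLINES ==
[[46,11],[47,0]]
[[36,15],[48,0]]
[[36,15],[48,0]]
[[36,15],[48,20],[50,0]]
[[19,4],[27,0],[36,15],[48,20],[50,0]]
[[19,4],[27,0],[36,15],[48,20],[50,0]]
[[9,1],[19,4],[27,0],[36,15],[48,20],[50,0]]
[[9,1],[19,4],[27,0],[31,20],[33,0],[36,15],[48,20],[50,0]]
[[9,1],[19,4],[27,0],[31,20],[33,0],[36,15],[48,20],[50,0]]
[[9,1],[19,4],[27,0],[31,20],[33,0],[36,15],[48,20],[50,0]]
[[9,1],[19,4],[27,0],[28,4],[31,20],[33,4],[36,15],[48,20],[50,0]]
[[9,1],[19,4],[27,0],[28,19],[31,20],[33,19],[48,20],[50,0]]
[[6,20],[11,1],[19,4],[27,0],[28,19],[31,20],[33,19],[48,20],[50,0]]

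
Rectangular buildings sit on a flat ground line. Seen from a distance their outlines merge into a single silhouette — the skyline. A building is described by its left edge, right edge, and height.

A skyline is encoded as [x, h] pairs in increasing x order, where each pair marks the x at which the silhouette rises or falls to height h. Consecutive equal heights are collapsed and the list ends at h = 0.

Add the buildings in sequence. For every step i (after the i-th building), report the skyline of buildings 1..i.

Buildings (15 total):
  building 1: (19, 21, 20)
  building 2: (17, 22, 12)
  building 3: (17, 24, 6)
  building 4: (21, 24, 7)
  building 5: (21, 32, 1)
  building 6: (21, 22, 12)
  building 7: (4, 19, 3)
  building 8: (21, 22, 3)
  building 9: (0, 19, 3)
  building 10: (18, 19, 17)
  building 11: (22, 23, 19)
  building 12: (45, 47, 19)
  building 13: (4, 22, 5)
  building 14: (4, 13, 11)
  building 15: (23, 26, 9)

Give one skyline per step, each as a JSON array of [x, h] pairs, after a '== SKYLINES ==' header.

== SKYLINES ==
[[19,20],[21,0]]
[[17,12],[19,20],[21,12],[22,0]]
[[17,12],[19,20],[21,12],[22,6],[24,0]]
[[17,12],[19,20],[21,12],[22,7],[24,0]]
[[17,12],[19,20],[21,12],[22,7],[24,1],[32,0]]
[[17,12],[19,20],[21,12],[22,7],[24,1],[32,0]]
[[4,3],[17,12],[19,20],[21,12],[22,7],[24,1],[32,0]]
[[4,3],[17,12],[19,20],[21,12],[22,7],[24,1],[32,0]]
[[0,3],[17,12],[19,20],[21,12],[22,7],[24,1],[32,0]]
[[0,3],[17,12],[18,17],[19,20],[21,12],[22,7],[24,1],[32,0]]
[[0,3],[17,12],[18,17],[19,20],[21,12],[22,19],[23,7],[24,1],[32,0]]
[[0,3],[17,12],[18,17],[19,20],[21,12],[22,19],[23,7],[24,1],[32,0],[45,19],[47,0]]
[[0,3],[4,5],[17,12],[18,17],[19,20],[21,12],[22,19],[23,7],[24,1],[32,0],[45,19],[47,0]]
[[0,3],[4,11],[13,5],[17,12],[18,17],[19,20],[21,12],[22,19],[23,7],[24,1],[32,0],[45,19],[47,0]]
[[0,3],[4,11],[13,5],[17,12],[18,17],[19,20],[21,12],[22,19],[23,9],[26,1],[32,0],[45,19],[47,0]]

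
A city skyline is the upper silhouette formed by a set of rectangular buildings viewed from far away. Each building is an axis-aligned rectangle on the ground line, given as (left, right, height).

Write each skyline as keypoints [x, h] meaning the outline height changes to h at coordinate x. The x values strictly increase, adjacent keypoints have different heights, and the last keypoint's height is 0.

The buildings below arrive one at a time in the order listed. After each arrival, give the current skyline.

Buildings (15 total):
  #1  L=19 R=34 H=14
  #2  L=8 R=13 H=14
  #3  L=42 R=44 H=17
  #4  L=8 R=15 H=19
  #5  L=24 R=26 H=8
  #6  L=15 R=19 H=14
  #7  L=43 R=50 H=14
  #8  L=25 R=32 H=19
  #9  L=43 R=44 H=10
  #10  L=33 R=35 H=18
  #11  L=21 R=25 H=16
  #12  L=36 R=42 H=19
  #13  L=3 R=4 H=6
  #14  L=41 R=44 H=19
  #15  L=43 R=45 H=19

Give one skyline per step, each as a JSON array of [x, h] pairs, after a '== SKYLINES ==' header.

== SKYLINES ==
[[19,14],[34,0]]
[[8,14],[13,0],[19,14],[34,0]]
[[8,14],[13,0],[19,14],[34,0],[42,17],[44,0]]
[[8,19],[15,0],[19,14],[34,0],[42,17],[44,0]]
[[8,19],[15,0],[19,14],[34,0],[42,17],[44,0]]
[[8,19],[15,14],[34,0],[42,17],[44,0]]
[[8,19],[15,14],[34,0],[42,17],[44,14],[50,0]]
[[8,19],[15,14],[25,19],[32,14],[34,0],[42,17],[44,14],[50,0]]
[[8,19],[15,14],[25,19],[32,14],[34,0],[42,17],[44,14],[50,0]]
[[8,19],[15,14],[25,19],[32,14],[33,18],[35,0],[42,17],[44,14],[50,0]]
[[8,19],[15,14],[21,16],[25,19],[32,14],[33,18],[35,0],[42,17],[44,14],[50,0]]
[[8,19],[15,14],[21,16],[25,19],[32,14],[33,18],[35,0],[36,19],[42,17],[44,14],[50,0]]
[[3,6],[4,0],[8,19],[15,14],[21,16],[25,19],[32,14],[33,18],[35,0],[36,19],[42,17],[44,14],[50,0]]
[[3,6],[4,0],[8,19],[15,14],[21,16],[25,19],[32,14],[33,18],[35,0],[36,19],[44,14],[50,0]]
[[3,6],[4,0],[8,19],[15,14],[21,16],[25,19],[32,14],[33,18],[35,0],[36,19],[45,14],[50,0]]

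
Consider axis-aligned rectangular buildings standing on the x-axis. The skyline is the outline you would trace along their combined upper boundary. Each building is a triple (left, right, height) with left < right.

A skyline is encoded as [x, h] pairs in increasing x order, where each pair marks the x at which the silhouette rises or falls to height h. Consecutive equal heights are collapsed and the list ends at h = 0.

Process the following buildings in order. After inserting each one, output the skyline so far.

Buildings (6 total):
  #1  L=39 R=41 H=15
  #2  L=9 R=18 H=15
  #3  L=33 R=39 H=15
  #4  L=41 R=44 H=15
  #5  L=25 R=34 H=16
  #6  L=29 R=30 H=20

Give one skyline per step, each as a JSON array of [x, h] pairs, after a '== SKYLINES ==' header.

== SKYLINES ==
[[39,15],[41,0]]
[[9,15],[18,0],[39,15],[41,0]]
[[9,15],[18,0],[33,15],[41,0]]
[[9,15],[18,0],[33,15],[44,0]]
[[9,15],[18,0],[25,16],[34,15],[44,0]]
[[9,15],[18,0],[25,16],[29,20],[30,16],[34,15],[44,0]]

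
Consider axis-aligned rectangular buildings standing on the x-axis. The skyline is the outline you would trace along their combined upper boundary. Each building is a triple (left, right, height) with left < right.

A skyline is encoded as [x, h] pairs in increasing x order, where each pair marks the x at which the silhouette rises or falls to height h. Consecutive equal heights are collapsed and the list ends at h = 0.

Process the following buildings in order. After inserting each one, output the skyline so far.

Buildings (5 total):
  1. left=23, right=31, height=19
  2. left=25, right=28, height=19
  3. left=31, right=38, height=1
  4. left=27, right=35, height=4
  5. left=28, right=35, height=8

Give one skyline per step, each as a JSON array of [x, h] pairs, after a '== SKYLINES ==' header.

== SKYLINES ==
[[23,19],[31,0]]
[[23,19],[31,0]]
[[23,19],[31,1],[38,0]]
[[23,19],[31,4],[35,1],[38,0]]
[[23,19],[31,8],[35,1],[38,0]]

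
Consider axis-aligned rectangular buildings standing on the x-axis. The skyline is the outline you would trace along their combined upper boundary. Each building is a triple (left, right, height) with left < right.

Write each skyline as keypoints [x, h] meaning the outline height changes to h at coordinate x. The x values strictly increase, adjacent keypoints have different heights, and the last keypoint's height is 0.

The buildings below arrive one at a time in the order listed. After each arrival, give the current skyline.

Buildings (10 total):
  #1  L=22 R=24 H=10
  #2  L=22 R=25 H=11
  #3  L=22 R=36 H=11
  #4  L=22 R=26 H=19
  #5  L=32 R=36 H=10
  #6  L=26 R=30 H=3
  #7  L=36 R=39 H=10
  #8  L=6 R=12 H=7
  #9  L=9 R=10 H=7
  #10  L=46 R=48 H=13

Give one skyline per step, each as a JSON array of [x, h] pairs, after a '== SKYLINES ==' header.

== SKYLINES ==
[[22,10],[24,0]]
[[22,11],[25,0]]
[[22,11],[36,0]]
[[22,19],[26,11],[36,0]]
[[22,19],[26,11],[36,0]]
[[22,19],[26,11],[36,0]]
[[22,19],[26,11],[36,10],[39,0]]
[[6,7],[12,0],[22,19],[26,11],[36,10],[39,0]]
[[6,7],[12,0],[22,19],[26,11],[36,10],[39,0]]
[[6,7],[12,0],[22,19],[26,11],[36,10],[39,0],[46,13],[48,0]]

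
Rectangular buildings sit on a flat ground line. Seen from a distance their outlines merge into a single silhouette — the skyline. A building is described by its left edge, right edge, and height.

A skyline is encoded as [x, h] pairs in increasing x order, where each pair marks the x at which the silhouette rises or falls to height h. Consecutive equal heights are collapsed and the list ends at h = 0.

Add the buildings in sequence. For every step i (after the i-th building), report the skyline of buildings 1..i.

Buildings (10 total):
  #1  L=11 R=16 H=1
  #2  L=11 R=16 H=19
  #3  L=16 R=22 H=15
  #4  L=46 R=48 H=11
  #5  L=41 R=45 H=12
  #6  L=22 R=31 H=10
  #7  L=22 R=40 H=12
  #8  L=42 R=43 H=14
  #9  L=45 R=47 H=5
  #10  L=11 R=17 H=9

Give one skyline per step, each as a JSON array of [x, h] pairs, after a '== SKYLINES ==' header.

== SKYLINES ==
[[11,1],[16,0]]
[[11,19],[16,0]]
[[11,19],[16,15],[22,0]]
[[11,19],[16,15],[22,0],[46,11],[48,0]]
[[11,19],[16,15],[22,0],[41,12],[45,0],[46,11],[48,0]]
[[11,19],[16,15],[22,10],[31,0],[41,12],[45,0],[46,11],[48,0]]
[[11,19],[16,15],[22,12],[40,0],[41,12],[45,0],[46,11],[48,0]]
[[11,19],[16,15],[22,12],[40,0],[41,12],[42,14],[43,12],[45,0],[46,11],[48,0]]
[[11,19],[16,15],[22,12],[40,0],[41,12],[42,14],[43,12],[45,5],[46,11],[48,0]]
[[11,19],[16,15],[22,12],[40,0],[41,12],[42,14],[43,12],[45,5],[46,11],[48,0]]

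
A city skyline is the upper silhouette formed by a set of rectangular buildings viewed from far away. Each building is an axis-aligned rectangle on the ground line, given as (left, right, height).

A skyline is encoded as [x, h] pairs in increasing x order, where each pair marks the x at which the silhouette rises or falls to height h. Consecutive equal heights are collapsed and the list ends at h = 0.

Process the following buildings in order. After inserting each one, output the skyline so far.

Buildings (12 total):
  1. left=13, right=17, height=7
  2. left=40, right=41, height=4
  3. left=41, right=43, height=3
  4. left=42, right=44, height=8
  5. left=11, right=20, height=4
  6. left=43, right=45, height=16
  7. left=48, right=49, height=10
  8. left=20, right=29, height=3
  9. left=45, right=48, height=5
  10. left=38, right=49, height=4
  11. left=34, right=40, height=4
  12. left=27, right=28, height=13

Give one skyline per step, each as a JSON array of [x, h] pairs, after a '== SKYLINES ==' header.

== SKYLINES ==
[[13,7],[17,0]]
[[13,7],[17,0],[40,4],[41,0]]
[[13,7],[17,0],[40,4],[41,3],[43,0]]
[[13,7],[17,0],[40,4],[41,3],[42,8],[44,0]]
[[11,4],[13,7],[17,4],[20,0],[40,4],[41,3],[42,8],[44,0]]
[[11,4],[13,7],[17,4],[20,0],[40,4],[41,3],[42,8],[43,16],[45,0]]
[[11,4],[13,7],[17,4],[20,0],[40,4],[41,3],[42,8],[43,16],[45,0],[48,10],[49,0]]
[[11,4],[13,7],[17,4],[20,3],[29,0],[40,4],[41,3],[42,8],[43,16],[45,0],[48,10],[49,0]]
[[11,4],[13,7],[17,4],[20,3],[29,0],[40,4],[41,3],[42,8],[43,16],[45,5],[48,10],[49,0]]
[[11,4],[13,7],[17,4],[20,3],[29,0],[38,4],[42,8],[43,16],[45,5],[48,10],[49,0]]
[[11,4],[13,7],[17,4],[20,3],[29,0],[34,4],[42,8],[43,16],[45,5],[48,10],[49,0]]
[[11,4],[13,7],[17,4],[20,3],[27,13],[28,3],[29,0],[34,4],[42,8],[43,16],[45,5],[48,10],[49,0]]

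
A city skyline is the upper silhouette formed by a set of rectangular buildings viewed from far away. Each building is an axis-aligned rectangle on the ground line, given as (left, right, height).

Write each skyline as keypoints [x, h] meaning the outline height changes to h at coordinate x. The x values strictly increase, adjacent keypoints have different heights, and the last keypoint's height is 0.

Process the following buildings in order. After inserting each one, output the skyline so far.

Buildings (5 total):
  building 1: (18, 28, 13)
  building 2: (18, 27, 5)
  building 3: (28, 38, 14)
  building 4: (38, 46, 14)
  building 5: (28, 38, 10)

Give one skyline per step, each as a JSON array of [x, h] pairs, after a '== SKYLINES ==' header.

== SKYLINES ==
[[18,13],[28,0]]
[[18,13],[28,0]]
[[18,13],[28,14],[38,0]]
[[18,13],[28,14],[46,0]]
[[18,13],[28,14],[46,0]]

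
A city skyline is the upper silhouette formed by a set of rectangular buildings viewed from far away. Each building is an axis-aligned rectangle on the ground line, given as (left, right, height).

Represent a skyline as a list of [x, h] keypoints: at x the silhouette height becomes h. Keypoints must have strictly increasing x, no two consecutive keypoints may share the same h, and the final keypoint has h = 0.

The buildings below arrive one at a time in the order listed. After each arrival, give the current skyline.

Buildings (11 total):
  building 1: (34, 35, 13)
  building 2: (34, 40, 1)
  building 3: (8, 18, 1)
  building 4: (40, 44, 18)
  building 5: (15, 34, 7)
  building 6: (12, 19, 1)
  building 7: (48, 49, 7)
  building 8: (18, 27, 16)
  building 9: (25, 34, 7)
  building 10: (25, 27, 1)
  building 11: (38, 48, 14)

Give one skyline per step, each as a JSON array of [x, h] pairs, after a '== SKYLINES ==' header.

== SKYLINES ==
[[34,13],[35,0]]
[[34,13],[35,1],[40,0]]
[[8,1],[18,0],[34,13],[35,1],[40,0]]
[[8,1],[18,0],[34,13],[35,1],[40,18],[44,0]]
[[8,1],[15,7],[34,13],[35,1],[40,18],[44,0]]
[[8,1],[15,7],[34,13],[35,1],[40,18],[44,0]]
[[8,1],[15,7],[34,13],[35,1],[40,18],[44,0],[48,7],[49,0]]
[[8,1],[15,7],[18,16],[27,7],[34,13],[35,1],[40,18],[44,0],[48,7],[49,0]]
[[8,1],[15,7],[18,16],[27,7],[34,13],[35,1],[40,18],[44,0],[48,7],[49,0]]
[[8,1],[15,7],[18,16],[27,7],[34,13],[35,1],[40,18],[44,0],[48,7],[49,0]]
[[8,1],[15,7],[18,16],[27,7],[34,13],[35,1],[38,14],[40,18],[44,14],[48,7],[49,0]]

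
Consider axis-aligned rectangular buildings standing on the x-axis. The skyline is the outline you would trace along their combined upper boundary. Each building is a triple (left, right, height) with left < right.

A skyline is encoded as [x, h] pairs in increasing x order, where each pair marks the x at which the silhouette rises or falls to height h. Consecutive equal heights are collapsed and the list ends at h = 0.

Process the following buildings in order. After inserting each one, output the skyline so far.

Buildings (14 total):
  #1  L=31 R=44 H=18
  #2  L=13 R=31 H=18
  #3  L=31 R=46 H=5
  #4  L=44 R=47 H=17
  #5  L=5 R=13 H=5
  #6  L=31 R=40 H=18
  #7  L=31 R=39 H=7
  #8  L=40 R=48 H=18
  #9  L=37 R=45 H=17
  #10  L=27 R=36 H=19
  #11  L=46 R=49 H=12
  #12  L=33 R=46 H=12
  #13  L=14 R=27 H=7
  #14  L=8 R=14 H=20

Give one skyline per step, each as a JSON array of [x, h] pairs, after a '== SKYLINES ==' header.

== SKYLINES ==
[[31,18],[44,0]]
[[13,18],[44,0]]
[[13,18],[44,5],[46,0]]
[[13,18],[44,17],[47,0]]
[[5,5],[13,18],[44,17],[47,0]]
[[5,5],[13,18],[44,17],[47,0]]
[[5,5],[13,18],[44,17],[47,0]]
[[5,5],[13,18],[48,0]]
[[5,5],[13,18],[48,0]]
[[5,5],[13,18],[27,19],[36,18],[48,0]]
[[5,5],[13,18],[27,19],[36,18],[48,12],[49,0]]
[[5,5],[13,18],[27,19],[36,18],[48,12],[49,0]]
[[5,5],[13,18],[27,19],[36,18],[48,12],[49,0]]
[[5,5],[8,20],[14,18],[27,19],[36,18],[48,12],[49,0]]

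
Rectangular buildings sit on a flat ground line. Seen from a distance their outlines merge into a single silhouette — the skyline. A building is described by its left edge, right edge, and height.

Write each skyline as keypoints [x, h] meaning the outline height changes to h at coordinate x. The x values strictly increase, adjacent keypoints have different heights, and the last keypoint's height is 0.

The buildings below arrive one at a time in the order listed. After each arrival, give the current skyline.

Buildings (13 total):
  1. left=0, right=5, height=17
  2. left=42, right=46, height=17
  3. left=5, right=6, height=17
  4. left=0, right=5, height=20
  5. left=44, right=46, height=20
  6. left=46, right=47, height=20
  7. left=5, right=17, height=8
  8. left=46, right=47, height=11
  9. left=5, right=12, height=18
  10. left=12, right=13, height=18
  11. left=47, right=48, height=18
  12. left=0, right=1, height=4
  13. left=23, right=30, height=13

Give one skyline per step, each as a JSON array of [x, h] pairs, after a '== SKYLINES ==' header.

== SKYLINES ==
[[0,17],[5,0]]
[[0,17],[5,0],[42,17],[46,0]]
[[0,17],[6,0],[42,17],[46,0]]
[[0,20],[5,17],[6,0],[42,17],[46,0]]
[[0,20],[5,17],[6,0],[42,17],[44,20],[46,0]]
[[0,20],[5,17],[6,0],[42,17],[44,20],[47,0]]
[[0,20],[5,17],[6,8],[17,0],[42,17],[44,20],[47,0]]
[[0,20],[5,17],[6,8],[17,0],[42,17],[44,20],[47,0]]
[[0,20],[5,18],[12,8],[17,0],[42,17],[44,20],[47,0]]
[[0,20],[5,18],[13,8],[17,0],[42,17],[44,20],[47,0]]
[[0,20],[5,18],[13,8],[17,0],[42,17],[44,20],[47,18],[48,0]]
[[0,20],[5,18],[13,8],[17,0],[42,17],[44,20],[47,18],[48,0]]
[[0,20],[5,18],[13,8],[17,0],[23,13],[30,0],[42,17],[44,20],[47,18],[48,0]]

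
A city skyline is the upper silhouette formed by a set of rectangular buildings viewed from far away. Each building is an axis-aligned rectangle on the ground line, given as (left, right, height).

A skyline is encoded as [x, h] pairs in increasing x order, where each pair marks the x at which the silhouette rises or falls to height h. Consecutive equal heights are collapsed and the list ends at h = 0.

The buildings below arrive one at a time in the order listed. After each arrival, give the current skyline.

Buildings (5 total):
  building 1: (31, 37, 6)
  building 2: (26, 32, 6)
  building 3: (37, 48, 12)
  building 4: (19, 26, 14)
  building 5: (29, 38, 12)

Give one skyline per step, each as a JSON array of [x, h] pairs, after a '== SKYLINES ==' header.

== SKYLINES ==
[[31,6],[37,0]]
[[26,6],[37,0]]
[[26,6],[37,12],[48,0]]
[[19,14],[26,6],[37,12],[48,0]]
[[19,14],[26,6],[29,12],[48,0]]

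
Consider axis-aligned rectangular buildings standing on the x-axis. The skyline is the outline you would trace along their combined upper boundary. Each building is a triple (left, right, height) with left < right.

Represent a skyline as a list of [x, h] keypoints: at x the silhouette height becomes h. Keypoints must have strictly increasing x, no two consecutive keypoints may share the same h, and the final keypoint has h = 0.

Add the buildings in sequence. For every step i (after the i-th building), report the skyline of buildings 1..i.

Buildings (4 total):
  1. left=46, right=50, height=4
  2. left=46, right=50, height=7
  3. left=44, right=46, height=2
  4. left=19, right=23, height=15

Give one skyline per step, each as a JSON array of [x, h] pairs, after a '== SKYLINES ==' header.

== SKYLINES ==
[[46,4],[50,0]]
[[46,7],[50,0]]
[[44,2],[46,7],[50,0]]
[[19,15],[23,0],[44,2],[46,7],[50,0]]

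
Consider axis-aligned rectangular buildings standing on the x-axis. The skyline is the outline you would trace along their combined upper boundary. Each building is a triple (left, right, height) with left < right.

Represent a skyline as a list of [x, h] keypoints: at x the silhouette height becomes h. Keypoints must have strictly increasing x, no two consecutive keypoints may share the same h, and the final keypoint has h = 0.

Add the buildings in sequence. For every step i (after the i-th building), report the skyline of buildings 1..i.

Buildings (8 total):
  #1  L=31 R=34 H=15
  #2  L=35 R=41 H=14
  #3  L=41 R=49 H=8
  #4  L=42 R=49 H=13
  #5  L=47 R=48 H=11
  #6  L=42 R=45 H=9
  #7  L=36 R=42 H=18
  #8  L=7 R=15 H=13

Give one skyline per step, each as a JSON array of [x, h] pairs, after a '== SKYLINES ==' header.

== SKYLINES ==
[[31,15],[34,0]]
[[31,15],[34,0],[35,14],[41,0]]
[[31,15],[34,0],[35,14],[41,8],[49,0]]
[[31,15],[34,0],[35,14],[41,8],[42,13],[49,0]]
[[31,15],[34,0],[35,14],[41,8],[42,13],[49,0]]
[[31,15],[34,0],[35,14],[41,8],[42,13],[49,0]]
[[31,15],[34,0],[35,14],[36,18],[42,13],[49,0]]
[[7,13],[15,0],[31,15],[34,0],[35,14],[36,18],[42,13],[49,0]]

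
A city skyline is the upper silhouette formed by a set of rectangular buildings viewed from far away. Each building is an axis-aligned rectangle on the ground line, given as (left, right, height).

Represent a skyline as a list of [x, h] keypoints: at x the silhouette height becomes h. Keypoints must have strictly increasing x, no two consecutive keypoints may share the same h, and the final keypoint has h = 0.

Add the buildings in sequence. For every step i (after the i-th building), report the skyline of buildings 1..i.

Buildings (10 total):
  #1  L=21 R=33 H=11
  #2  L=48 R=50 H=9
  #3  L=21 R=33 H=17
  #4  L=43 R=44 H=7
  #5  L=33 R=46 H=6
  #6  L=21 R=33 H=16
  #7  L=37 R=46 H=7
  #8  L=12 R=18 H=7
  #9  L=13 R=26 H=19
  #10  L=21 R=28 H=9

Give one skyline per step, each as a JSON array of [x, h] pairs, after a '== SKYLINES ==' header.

== SKYLINES ==
[[21,11],[33,0]]
[[21,11],[33,0],[48,9],[50,0]]
[[21,17],[33,0],[48,9],[50,0]]
[[21,17],[33,0],[43,7],[44,0],[48,9],[50,0]]
[[21,17],[33,6],[43,7],[44,6],[46,0],[48,9],[50,0]]
[[21,17],[33,6],[43,7],[44,6],[46,0],[48,9],[50,0]]
[[21,17],[33,6],[37,7],[46,0],[48,9],[50,0]]
[[12,7],[18,0],[21,17],[33,6],[37,7],[46,0],[48,9],[50,0]]
[[12,7],[13,19],[26,17],[33,6],[37,7],[46,0],[48,9],[50,0]]
[[12,7],[13,19],[26,17],[33,6],[37,7],[46,0],[48,9],[50,0]]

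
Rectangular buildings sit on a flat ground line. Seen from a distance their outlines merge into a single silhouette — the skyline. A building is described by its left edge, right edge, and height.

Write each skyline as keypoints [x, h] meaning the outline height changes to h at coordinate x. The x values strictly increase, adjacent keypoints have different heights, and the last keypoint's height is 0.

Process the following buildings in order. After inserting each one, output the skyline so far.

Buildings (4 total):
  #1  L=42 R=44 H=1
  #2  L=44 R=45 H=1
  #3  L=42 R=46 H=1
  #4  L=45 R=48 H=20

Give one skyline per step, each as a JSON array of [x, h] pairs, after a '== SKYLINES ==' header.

== SKYLINES ==
[[42,1],[44,0]]
[[42,1],[45,0]]
[[42,1],[46,0]]
[[42,1],[45,20],[48,0]]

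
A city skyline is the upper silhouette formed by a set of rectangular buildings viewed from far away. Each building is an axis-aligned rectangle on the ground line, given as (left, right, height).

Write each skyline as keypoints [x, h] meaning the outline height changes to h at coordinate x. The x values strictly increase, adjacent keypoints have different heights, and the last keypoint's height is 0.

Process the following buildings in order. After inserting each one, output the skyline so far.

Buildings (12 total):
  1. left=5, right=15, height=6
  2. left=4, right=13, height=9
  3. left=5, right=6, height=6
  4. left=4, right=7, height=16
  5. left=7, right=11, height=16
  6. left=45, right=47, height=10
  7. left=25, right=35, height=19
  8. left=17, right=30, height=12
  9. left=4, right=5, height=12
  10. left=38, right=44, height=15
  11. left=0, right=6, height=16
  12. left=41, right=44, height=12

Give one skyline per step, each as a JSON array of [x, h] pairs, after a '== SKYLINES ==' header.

== SKYLINES ==
[[5,6],[15,0]]
[[4,9],[13,6],[15,0]]
[[4,9],[13,6],[15,0]]
[[4,16],[7,9],[13,6],[15,0]]
[[4,16],[11,9],[13,6],[15,0]]
[[4,16],[11,9],[13,6],[15,0],[45,10],[47,0]]
[[4,16],[11,9],[13,6],[15,0],[25,19],[35,0],[45,10],[47,0]]
[[4,16],[11,9],[13,6],[15,0],[17,12],[25,19],[35,0],[45,10],[47,0]]
[[4,16],[11,9],[13,6],[15,0],[17,12],[25,19],[35,0],[45,10],[47,0]]
[[4,16],[11,9],[13,6],[15,0],[17,12],[25,19],[35,0],[38,15],[44,0],[45,10],[47,0]]
[[0,16],[11,9],[13,6],[15,0],[17,12],[25,19],[35,0],[38,15],[44,0],[45,10],[47,0]]
[[0,16],[11,9],[13,6],[15,0],[17,12],[25,19],[35,0],[38,15],[44,0],[45,10],[47,0]]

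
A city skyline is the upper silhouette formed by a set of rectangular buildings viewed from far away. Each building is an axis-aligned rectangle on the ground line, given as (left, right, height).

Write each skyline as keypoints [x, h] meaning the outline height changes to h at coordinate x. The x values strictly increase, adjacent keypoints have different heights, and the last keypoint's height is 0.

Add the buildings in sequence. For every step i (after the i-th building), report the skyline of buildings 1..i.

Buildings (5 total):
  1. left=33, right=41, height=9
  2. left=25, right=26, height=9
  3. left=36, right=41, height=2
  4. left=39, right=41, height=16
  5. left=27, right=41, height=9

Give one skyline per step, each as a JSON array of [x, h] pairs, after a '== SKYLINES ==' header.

== SKYLINES ==
[[33,9],[41,0]]
[[25,9],[26,0],[33,9],[41,0]]
[[25,9],[26,0],[33,9],[41,0]]
[[25,9],[26,0],[33,9],[39,16],[41,0]]
[[25,9],[26,0],[27,9],[39,16],[41,0]]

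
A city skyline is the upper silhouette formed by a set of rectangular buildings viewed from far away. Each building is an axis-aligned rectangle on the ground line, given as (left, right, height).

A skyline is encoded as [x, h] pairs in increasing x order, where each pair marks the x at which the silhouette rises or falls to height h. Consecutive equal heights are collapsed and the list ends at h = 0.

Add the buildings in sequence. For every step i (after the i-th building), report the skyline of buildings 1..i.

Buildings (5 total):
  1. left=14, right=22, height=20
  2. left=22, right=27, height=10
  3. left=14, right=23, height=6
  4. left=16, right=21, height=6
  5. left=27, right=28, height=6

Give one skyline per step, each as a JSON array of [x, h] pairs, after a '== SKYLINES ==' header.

== SKYLINES ==
[[14,20],[22,0]]
[[14,20],[22,10],[27,0]]
[[14,20],[22,10],[27,0]]
[[14,20],[22,10],[27,0]]
[[14,20],[22,10],[27,6],[28,0]]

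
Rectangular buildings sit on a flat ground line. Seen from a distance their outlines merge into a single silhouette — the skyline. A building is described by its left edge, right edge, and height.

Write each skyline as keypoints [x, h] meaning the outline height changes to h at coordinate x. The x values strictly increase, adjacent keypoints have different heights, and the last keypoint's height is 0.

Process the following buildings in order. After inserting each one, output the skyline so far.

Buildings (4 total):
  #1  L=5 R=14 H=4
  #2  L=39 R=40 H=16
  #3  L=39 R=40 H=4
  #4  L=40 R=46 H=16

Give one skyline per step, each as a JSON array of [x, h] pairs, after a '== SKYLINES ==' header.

== SKYLINES ==
[[5,4],[14,0]]
[[5,4],[14,0],[39,16],[40,0]]
[[5,4],[14,0],[39,16],[40,0]]
[[5,4],[14,0],[39,16],[46,0]]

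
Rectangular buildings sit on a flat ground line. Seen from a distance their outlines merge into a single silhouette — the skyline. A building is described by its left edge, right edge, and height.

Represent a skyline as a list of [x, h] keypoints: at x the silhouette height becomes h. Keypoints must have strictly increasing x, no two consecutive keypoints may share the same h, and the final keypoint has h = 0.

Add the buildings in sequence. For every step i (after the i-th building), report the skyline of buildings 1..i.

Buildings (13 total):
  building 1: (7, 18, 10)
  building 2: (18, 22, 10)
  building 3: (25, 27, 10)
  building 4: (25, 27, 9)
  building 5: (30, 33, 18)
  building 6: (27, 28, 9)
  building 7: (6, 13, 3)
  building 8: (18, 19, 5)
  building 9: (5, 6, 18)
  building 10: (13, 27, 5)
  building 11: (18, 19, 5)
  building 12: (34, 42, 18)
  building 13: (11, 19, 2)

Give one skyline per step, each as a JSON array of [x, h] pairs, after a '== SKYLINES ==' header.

== SKYLINES ==
[[7,10],[18,0]]
[[7,10],[22,0]]
[[7,10],[22,0],[25,10],[27,0]]
[[7,10],[22,0],[25,10],[27,0]]
[[7,10],[22,0],[25,10],[27,0],[30,18],[33,0]]
[[7,10],[22,0],[25,10],[27,9],[28,0],[30,18],[33,0]]
[[6,3],[7,10],[22,0],[25,10],[27,9],[28,0],[30,18],[33,0]]
[[6,3],[7,10],[22,0],[25,10],[27,9],[28,0],[30,18],[33,0]]
[[5,18],[6,3],[7,10],[22,0],[25,10],[27,9],[28,0],[30,18],[33,0]]
[[5,18],[6,3],[7,10],[22,5],[25,10],[27,9],[28,0],[30,18],[33,0]]
[[5,18],[6,3],[7,10],[22,5],[25,10],[27,9],[28,0],[30,18],[33,0]]
[[5,18],[6,3],[7,10],[22,5],[25,10],[27,9],[28,0],[30,18],[33,0],[34,18],[42,0]]
[[5,18],[6,3],[7,10],[22,5],[25,10],[27,9],[28,0],[30,18],[33,0],[34,18],[42,0]]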